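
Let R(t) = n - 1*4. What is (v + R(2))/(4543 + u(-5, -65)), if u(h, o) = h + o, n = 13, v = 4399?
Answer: 4408/4473 ≈ 0.98547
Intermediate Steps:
R(t) = 9 (R(t) = 13 - 1*4 = 13 - 4 = 9)
(v + R(2))/(4543 + u(-5, -65)) = (4399 + 9)/(4543 + (-5 - 65)) = 4408/(4543 - 70) = 4408/4473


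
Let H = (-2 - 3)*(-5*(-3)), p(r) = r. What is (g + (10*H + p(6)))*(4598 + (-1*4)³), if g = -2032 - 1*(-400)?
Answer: -10772784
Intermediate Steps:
g = -1632 (g = -2032 + 400 = -1632)
H = -75 (H = -5*15 = -75)
(g + (10*H + p(6)))*(4598 + (-1*4)³) = (-1632 + (10*(-75) + 6))*(4598 + (-1*4)³) = (-1632 + (-750 + 6))*(4598 + (-4)³) = (-1632 - 744)*(4598 - 64) = -2376*4534 = -10772784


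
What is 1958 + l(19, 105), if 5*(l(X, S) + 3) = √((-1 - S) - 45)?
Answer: 1955 + I*√151/5 ≈ 1955.0 + 2.4576*I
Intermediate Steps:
l(X, S) = -3 + √(-46 - S)/5 (l(X, S) = -3 + √((-1 - S) - 45)/5 = -3 + √(-46 - S)/5)
1958 + l(19, 105) = 1958 + (-3 + √(-46 - 1*105)/5) = 1958 + (-3 + √(-46 - 105)/5) = 1958 + (-3 + √(-151)/5) = 1958 + (-3 + (I*√151)/5) = 1958 + (-3 + I*√151/5) = 1955 + I*√151/5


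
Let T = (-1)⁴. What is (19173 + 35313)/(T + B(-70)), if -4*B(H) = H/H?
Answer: 72648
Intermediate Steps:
B(H) = -¼ (B(H) = -H/(4*H) = -¼*1 = -¼)
T = 1
(19173 + 35313)/(T + B(-70)) = (19173 + 35313)/(1 - ¼) = 54486/(¾) = 54486*(4/3) = 72648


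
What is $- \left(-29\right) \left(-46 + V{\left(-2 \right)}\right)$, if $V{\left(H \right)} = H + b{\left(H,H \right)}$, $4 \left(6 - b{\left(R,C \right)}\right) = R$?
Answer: $- \frac{2407}{2} \approx -1203.5$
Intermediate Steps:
$b{\left(R,C \right)} = 6 - \frac{R}{4}$
$V{\left(H \right)} = 6 + \frac{3 H}{4}$ ($V{\left(H \right)} = H - \left(-6 + \frac{H}{4}\right) = 6 + \frac{3 H}{4}$)
$- \left(-29\right) \left(-46 + V{\left(-2 \right)}\right) = - \left(-29\right) \left(-46 + \left(6 + \frac{3}{4} \left(-2\right)\right)\right) = - \left(-29\right) \left(-46 + \left(6 - \frac{3}{2}\right)\right) = - \left(-29\right) \left(-46 + \frac{9}{2}\right) = - \frac{\left(-29\right) \left(-83\right)}{2} = \left(-1\right) \frac{2407}{2} = - \frac{2407}{2}$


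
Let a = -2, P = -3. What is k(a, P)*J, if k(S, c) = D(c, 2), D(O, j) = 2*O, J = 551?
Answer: -3306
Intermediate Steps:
k(S, c) = 2*c
k(a, P)*J = (2*(-3))*551 = -6*551 = -3306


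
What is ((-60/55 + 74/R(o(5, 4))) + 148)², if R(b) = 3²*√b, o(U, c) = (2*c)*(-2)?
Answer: 845946095/39204 - 59792*I/99 ≈ 21578.0 - 603.96*I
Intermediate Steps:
o(U, c) = -4*c
R(b) = 9*√b
((-60/55 + 74/R(o(5, 4))) + 148)² = ((-60/55 + 74/((9*√(-4*4)))) + 148)² = ((-60*1/55 + 74/((9*√(-16)))) + 148)² = ((-12/11 + 74/((9*(4*I)))) + 148)² = ((-12/11 + 74/((36*I))) + 148)² = ((-12/11 + 74*(-I/36)) + 148)² = ((-12/11 - 37*I/18) + 148)² = (1616/11 - 37*I/18)²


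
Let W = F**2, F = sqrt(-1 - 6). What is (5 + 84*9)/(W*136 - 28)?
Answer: -761/980 ≈ -0.77653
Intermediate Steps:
F = I*sqrt(7) (F = sqrt(-7) = I*sqrt(7) ≈ 2.6458*I)
W = -7 (W = (I*sqrt(7))**2 = -7)
(5 + 84*9)/(W*136 - 28) = (5 + 84*9)/(-7*136 - 28) = (5 + 756)/(-952 - 28) = 761/(-980) = 761*(-1/980) = -761/980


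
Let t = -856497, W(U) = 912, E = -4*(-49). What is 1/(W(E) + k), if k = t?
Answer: -1/855585 ≈ -1.1688e-6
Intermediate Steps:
E = 196
k = -856497
1/(W(E) + k) = 1/(912 - 856497) = 1/(-855585) = -1/855585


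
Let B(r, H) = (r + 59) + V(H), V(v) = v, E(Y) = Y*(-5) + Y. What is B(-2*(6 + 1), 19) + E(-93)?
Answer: 436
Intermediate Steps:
E(Y) = -4*Y (E(Y) = -5*Y + Y = -4*Y)
B(r, H) = 59 + H + r (B(r, H) = (r + 59) + H = (59 + r) + H = 59 + H + r)
B(-2*(6 + 1), 19) + E(-93) = (59 + 19 - 2*(6 + 1)) - 4*(-93) = (59 + 19 - 2*7) + 372 = (59 + 19 - 14) + 372 = 64 + 372 = 436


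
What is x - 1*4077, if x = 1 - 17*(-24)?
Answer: -3668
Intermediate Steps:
x = 409 (x = 1 + 408 = 409)
x - 1*4077 = 409 - 1*4077 = 409 - 4077 = -3668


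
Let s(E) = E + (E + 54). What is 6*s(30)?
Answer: 684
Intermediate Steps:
s(E) = 54 + 2*E (s(E) = E + (54 + E) = 54 + 2*E)
6*s(30) = 6*(54 + 2*30) = 6*(54 + 60) = 6*114 = 684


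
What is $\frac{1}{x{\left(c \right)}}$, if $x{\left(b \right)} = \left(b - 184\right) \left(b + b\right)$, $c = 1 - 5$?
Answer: $\frac{1}{1504} \approx 0.00066489$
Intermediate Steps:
$c = -4$ ($c = 1 - 5 = -4$)
$x{\left(b \right)} = 2 b \left(-184 + b\right)$ ($x{\left(b \right)} = \left(-184 + b\right) 2 b = 2 b \left(-184 + b\right)$)
$\frac{1}{x{\left(c \right)}} = \frac{1}{2 \left(-4\right) \left(-184 - 4\right)} = \frac{1}{2 \left(-4\right) \left(-188\right)} = \frac{1}{1504}$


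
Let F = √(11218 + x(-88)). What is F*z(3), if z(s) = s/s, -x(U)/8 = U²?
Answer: I*√50734 ≈ 225.24*I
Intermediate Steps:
x(U) = -8*U²
z(s) = 1
F = I*√50734 (F = √(11218 - 8*(-88)²) = √(11218 - 8*7744) = √(11218 - 61952) = √(-50734) = I*√50734 ≈ 225.24*I)
F*z(3) = (I*√50734)*1 = I*√50734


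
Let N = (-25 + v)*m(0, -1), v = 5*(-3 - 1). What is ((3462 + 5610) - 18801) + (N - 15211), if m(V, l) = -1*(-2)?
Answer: -25030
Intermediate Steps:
v = -20 (v = 5*(-4) = -20)
m(V, l) = 2
N = -90 (N = (-25 - 20)*2 = -45*2 = -90)
((3462 + 5610) - 18801) + (N - 15211) = ((3462 + 5610) - 18801) + (-90 - 15211) = (9072 - 18801) - 15301 = -9729 - 15301 = -25030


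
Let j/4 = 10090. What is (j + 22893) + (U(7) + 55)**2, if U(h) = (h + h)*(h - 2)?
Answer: 78878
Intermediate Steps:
j = 40360 (j = 4*10090 = 40360)
U(h) = 2*h*(-2 + h) (U(h) = (2*h)*(-2 + h) = 2*h*(-2 + h))
(j + 22893) + (U(7) + 55)**2 = (40360 + 22893) + (2*7*(-2 + 7) + 55)**2 = 63253 + (2*7*5 + 55)**2 = 63253 + (70 + 55)**2 = 63253 + 125**2 = 63253 + 15625 = 78878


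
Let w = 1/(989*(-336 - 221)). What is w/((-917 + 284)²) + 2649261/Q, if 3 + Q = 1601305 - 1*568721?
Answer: 584768072918661136/227920314949523757 ≈ 2.5657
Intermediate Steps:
w = -1/550873 (w = 1/(989*(-557)) = 1/(-550873) = -1/550873 ≈ -1.8153e-6)
Q = 1032581 (Q = -3 + (1601305 - 1*568721) = -3 + (1601305 - 568721) = -3 + 1032584 = 1032581)
w/((-917 + 284)²) + 2649261/Q = -1/(550873*(-917 + 284)²) + 2649261/1032581 = -1/(550873*((-633)²)) + 2649261*(1/1032581) = -1/550873/400689 + 2649261/1032581 = -1/550873*1/400689 + 2649261/1032581 = -1/220728751497 + 2649261/1032581 = 584768072918661136/227920314949523757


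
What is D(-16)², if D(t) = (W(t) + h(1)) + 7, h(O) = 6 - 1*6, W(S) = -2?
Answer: 25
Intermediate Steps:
h(O) = 0 (h(O) = 6 - 6 = 0)
D(t) = 5 (D(t) = (-2 + 0) + 7 = -2 + 7 = 5)
D(-16)² = 5² = 25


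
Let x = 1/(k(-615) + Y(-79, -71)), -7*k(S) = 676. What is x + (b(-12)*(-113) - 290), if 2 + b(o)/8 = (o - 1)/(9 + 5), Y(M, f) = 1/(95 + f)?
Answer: 267611758/113519 ≈ 2357.4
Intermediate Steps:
k(S) = -676/7 (k(S) = -1/7*676 = -676/7)
b(o) = -116/7 + 4*o/7 (b(o) = -16 + 8*((o - 1)/(9 + 5)) = -16 + 8*((-1 + o)/14) = -16 + 8*((-1 + o)*(1/14)) = -16 + 8*(-1/14 + o/14) = -16 + (-4/7 + 4*o/7) = -116/7 + 4*o/7)
x = -168/16217 (x = 1/(-676/7 + 1/(95 - 71)) = 1/(-676/7 + 1/24) = 1/(-16217/168) = -168/16217 ≈ -0.010359)
x + (b(-12)*(-113) - 290) = -168/16217 + ((-116/7 + (4/7)*(-12))*(-113) - 290) = -168/16217 + ((-116/7 - 48/7)*(-113) - 290) = -168/16217 + (-164/7*(-113) - 290) = -168/16217 + (18532/7 - 290) = -168/16217 + 16502/7 = 267611758/113519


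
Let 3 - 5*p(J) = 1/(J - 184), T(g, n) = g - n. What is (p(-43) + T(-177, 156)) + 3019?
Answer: 3049292/1135 ≈ 2686.6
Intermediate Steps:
p(J) = 3/5 - 1/(5*(-184 + J)) (p(J) = 3/5 - 1/(5*(J - 184)) = 3/5 - 1/(5*(-184 + J)))
(p(-43) + T(-177, 156)) + 3019 = ((-553 + 3*(-43))/(5*(-184 - 43)) + (-177 - 1*156)) + 3019 = ((1/5)*(-553 - 129)/(-227) + (-177 - 156)) + 3019 = ((1/5)*(-1/227)*(-682) - 333) + 3019 = (682/1135 - 333) + 3019 = -377273/1135 + 3019 = 3049292/1135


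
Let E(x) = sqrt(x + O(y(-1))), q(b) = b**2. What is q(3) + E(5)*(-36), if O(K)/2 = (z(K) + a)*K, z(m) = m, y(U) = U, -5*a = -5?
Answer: 9 - 36*sqrt(5) ≈ -71.498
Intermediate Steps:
a = 1 (a = -1/5*(-5) = 1)
O(K) = 2*K*(1 + K) (O(K) = 2*((K + 1)*K) = 2*((1 + K)*K) = 2*(K*(1 + K)) = 2*K*(1 + K))
E(x) = sqrt(x) (E(x) = sqrt(x + 2*(-1)*(1 - 1)) = sqrt(x + 2*(-1)*0) = sqrt(x + 0) = sqrt(x))
q(3) + E(5)*(-36) = 3**2 + sqrt(5)*(-36) = 9 - 36*sqrt(5)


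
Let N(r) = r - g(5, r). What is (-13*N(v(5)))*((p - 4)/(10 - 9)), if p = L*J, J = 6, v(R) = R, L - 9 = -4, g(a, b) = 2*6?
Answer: 2366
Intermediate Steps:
g(a, b) = 12
L = 5 (L = 9 - 4 = 5)
N(r) = -12 + r (N(r) = r - 1*12 = r - 12 = -12 + r)
p = 30 (p = 5*6 = 30)
(-13*N(v(5)))*((p - 4)/(10 - 9)) = (-13*(-12 + 5))*((30 - 4)/(10 - 9)) = (-13*(-7))*(26/1) = 91*(26*1) = 91*26 = 2366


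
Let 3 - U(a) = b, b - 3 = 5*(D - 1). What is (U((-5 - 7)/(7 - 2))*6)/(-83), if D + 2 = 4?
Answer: 30/83 ≈ 0.36145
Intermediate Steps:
D = 2 (D = -2 + 4 = 2)
b = 8 (b = 3 + 5*(2 - 1) = 3 + 5*1 = 3 + 5 = 8)
U(a) = -5 (U(a) = 3 - 1*8 = 3 - 8 = -5)
(U((-5 - 7)/(7 - 2))*6)/(-83) = -5*6/(-83) = -30*(-1/83) = 30/83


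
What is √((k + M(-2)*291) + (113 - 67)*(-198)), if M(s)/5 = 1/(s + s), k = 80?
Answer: I*√37567/2 ≈ 96.911*I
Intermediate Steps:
M(s) = 5/(2*s) (M(s) = 5/(s + s) = 5/((2*s)) = 5*(1/(2*s)) = 5/(2*s))
√((k + M(-2)*291) + (113 - 67)*(-198)) = √((80 + ((5/2)/(-2))*291) + (113 - 67)*(-198)) = √((80 + ((5/2)*(-½))*291) + 46*(-198)) = √((80 - 5/4*291) - 9108) = √((80 - 1455/4) - 9108) = √(-1135/4 - 9108) = √(-37567/4) = I*√37567/2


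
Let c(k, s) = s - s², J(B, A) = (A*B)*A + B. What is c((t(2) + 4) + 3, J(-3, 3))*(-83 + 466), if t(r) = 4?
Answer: -356190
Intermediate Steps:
J(B, A) = B + B*A² (J(B, A) = B*A² + B = B + B*A²)
c((t(2) + 4) + 3, J(-3, 3))*(-83 + 466) = ((-3*(1 + 3²))*(1 - (-3)*(1 + 3²)))*(-83 + 466) = ((-3*(1 + 9))*(1 - (-3)*(1 + 9)))*383 = ((-3*10)*(1 - (-3)*10))*383 = -30*(1 - 1*(-30))*383 = -30*(1 + 30)*383 = -30*31*383 = -930*383 = -356190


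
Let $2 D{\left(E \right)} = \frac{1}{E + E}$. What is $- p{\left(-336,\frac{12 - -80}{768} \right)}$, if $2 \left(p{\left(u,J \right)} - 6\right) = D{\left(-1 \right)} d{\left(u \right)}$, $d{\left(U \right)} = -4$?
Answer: $- \frac{13}{2} \approx -6.5$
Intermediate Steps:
$D{\left(E \right)} = \frac{1}{4 E}$ ($D{\left(E \right)} = \frac{1}{2 \left(E + E\right)} = \frac{1}{2 \cdot 2 E} = \frac{\frac{1}{2} \frac{1}{E}}{2} = \frac{1}{4 E}$)
$p{\left(u,J \right)} = \frac{13}{2}$ ($p{\left(u,J \right)} = 6 + \frac{\frac{1}{4 \left(-1\right)} \left(-4\right)}{2} = 6 + \frac{\frac{1}{4} \left(-1\right) \left(-4\right)}{2} = 6 + \frac{\left(- \frac{1}{4}\right) \left(-4\right)}{2} = 6 + \frac{1}{2} \cdot 1 = 6 + \frac{1}{2} = \frac{13}{2}$)
$- p{\left(-336,\frac{12 - -80}{768} \right)} = \left(-1\right) \frac{13}{2} = - \frac{13}{2}$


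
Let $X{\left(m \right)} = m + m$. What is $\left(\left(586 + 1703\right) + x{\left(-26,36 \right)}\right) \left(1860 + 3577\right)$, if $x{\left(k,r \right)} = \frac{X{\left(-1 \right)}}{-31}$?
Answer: $\frac{385814957}{31} \approx 1.2446 \cdot 10^{7}$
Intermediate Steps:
$X{\left(m \right)} = 2 m$
$x{\left(k,r \right)} = \frac{2}{31}$ ($x{\left(k,r \right)} = \frac{2 \left(-1\right)}{-31} = \left(-2\right) \left(- \frac{1}{31}\right) = \frac{2}{31}$)
$\left(\left(586 + 1703\right) + x{\left(-26,36 \right)}\right) \left(1860 + 3577\right) = \left(\left(586 + 1703\right) + \frac{2}{31}\right) \left(1860 + 3577\right) = \left(2289 + \frac{2}{31}\right) 5437 = \frac{70961}{31} \cdot 5437 = \frac{385814957}{31}$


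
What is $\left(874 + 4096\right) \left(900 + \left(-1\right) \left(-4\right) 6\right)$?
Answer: $4592280$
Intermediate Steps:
$\left(874 + 4096\right) \left(900 + \left(-1\right) \left(-4\right) 6\right) = 4970 \left(900 + 4 \cdot 6\right) = 4970 \left(900 + 24\right) = 4970 \cdot 924 = 4592280$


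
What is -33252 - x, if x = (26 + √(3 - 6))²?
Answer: -33925 - 52*I*√3 ≈ -33925.0 - 90.067*I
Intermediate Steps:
x = (26 + I*√3)² (x = (26 + √(-3))² = (26 + I*√3)² ≈ 673.0 + 90.067*I)
-33252 - x = -33252 - (26 + I*√3)²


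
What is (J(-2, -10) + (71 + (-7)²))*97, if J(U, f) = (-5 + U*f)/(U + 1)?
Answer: 10185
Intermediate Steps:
J(U, f) = (-5 + U*f)/(1 + U)
(J(-2, -10) + (71 + (-7)²))*97 = ((-5 - 2*(-10))/(1 - 2) + (71 + (-7)²))*97 = ((-5 + 20)/(-1) + (71 + 49))*97 = (-1*15 + 120)*97 = (-15 + 120)*97 = 105*97 = 10185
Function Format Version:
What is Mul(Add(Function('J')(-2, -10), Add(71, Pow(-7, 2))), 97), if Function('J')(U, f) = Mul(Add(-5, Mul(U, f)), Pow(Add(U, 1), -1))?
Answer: 10185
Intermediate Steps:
Function('J')(U, f) = Mul(Pow(Add(1, U), -1), Add(-5, Mul(U, f))) (Function('J')(U, f) = Mul(Add(-5, Mul(U, f)), Pow(Add(1, U), -1)) = Mul(Pow(Add(1, U), -1), Add(-5, Mul(U, f))))
Mul(Add(Function('J')(-2, -10), Add(71, Pow(-7, 2))), 97) = Mul(Add(Mul(Pow(Add(1, -2), -1), Add(-5, Mul(-2, -10))), Add(71, Pow(-7, 2))), 97) = Mul(Add(Mul(Pow(-1, -1), Add(-5, 20)), Add(71, 49)), 97) = Mul(Add(Mul(-1, 15), 120), 97) = Mul(Add(-15, 120), 97) = Mul(105, 97) = 10185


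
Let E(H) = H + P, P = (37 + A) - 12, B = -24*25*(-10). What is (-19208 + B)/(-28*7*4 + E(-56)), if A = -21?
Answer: 3302/209 ≈ 15.799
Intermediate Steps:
B = 6000 (B = -600*(-10) = 6000)
P = 4 (P = (37 - 21) - 12 = 16 - 12 = 4)
E(H) = 4 + H (E(H) = H + 4 = 4 + H)
(-19208 + B)/(-28*7*4 + E(-56)) = (-19208 + 6000)/(-28*7*4 + (4 - 56)) = -13208/(-196*4 - 52) = -13208/(-784 - 52) = -13208/(-836) = -13208*(-1/836) = 3302/209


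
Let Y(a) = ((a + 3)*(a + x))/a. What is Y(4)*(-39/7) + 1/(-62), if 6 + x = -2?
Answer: 2417/62 ≈ 38.984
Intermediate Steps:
x = -8 (x = -6 - 2 = -8)
Y(a) = (-8 + a)*(3 + a)/a (Y(a) = ((a + 3)*(a - 8))/a = ((3 + a)*(-8 + a))/a = ((-8 + a)*(3 + a))/a = (-8 + a)*(3 + a)/a)
Y(4)*(-39/7) + 1/(-62) = (-5 + 4 - 24/4)*(-39/7) + 1/(-62) = (-5 + 4 - 24*¼)*(-39*⅐) - 1/62 = (-5 + 4 - 6)*(-39/7) - 1/62 = -7*(-39/7) - 1/62 = 39 - 1/62 = 2417/62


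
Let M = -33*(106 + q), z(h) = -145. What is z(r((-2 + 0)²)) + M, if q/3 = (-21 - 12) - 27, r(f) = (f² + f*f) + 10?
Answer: 2297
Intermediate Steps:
r(f) = 10 + 2*f² (r(f) = (f² + f²) + 10 = 2*f² + 10 = 10 + 2*f²)
q = -180 (q = 3*((-21 - 12) - 27) = 3*(-33 - 27) = 3*(-60) = -180)
M = 2442 (M = -33*(106 - 180) = -33*(-74) = 2442)
z(r((-2 + 0)²)) + M = -145 + 2442 = 2297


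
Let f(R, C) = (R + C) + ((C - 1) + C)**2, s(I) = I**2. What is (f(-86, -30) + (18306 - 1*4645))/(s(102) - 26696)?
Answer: -8633/8146 ≈ -1.0598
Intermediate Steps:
f(R, C) = C + R + (-1 + 2*C)**2 (f(R, C) = (C + R) + ((-1 + C) + C)**2 = (C + R) + (-1 + 2*C)**2 = C + R + (-1 + 2*C)**2)
(f(-86, -30) + (18306 - 1*4645))/(s(102) - 26696) = ((-30 - 86 + (-1 + 2*(-30))**2) + (18306 - 1*4645))/(102**2 - 26696) = ((-30 - 86 + (-1 - 60)**2) + (18306 - 4645))/(10404 - 26696) = ((-30 - 86 + (-61)**2) + 13661)/(-16292) = ((-30 - 86 + 3721) + 13661)*(-1/16292) = (3605 + 13661)*(-1/16292) = 17266*(-1/16292) = -8633/8146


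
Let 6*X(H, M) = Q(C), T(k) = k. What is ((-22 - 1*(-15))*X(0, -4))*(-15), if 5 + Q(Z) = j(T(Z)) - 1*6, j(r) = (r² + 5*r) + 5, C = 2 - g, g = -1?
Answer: 315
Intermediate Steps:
C = 3 (C = 2 - 1*(-1) = 2 + 1 = 3)
j(r) = 5 + r² + 5*r
Q(Z) = -6 + Z² + 5*Z (Q(Z) = -5 + ((5 + Z² + 5*Z) - 1*6) = -5 + ((5 + Z² + 5*Z) - 6) = -5 + (-1 + Z² + 5*Z) = -6 + Z² + 5*Z)
X(H, M) = 3 (X(H, M) = (-6 + 3² + 5*3)/6 = (-6 + 9 + 15)/6 = (⅙)*18 = 3)
((-22 - 1*(-15))*X(0, -4))*(-15) = ((-22 - 1*(-15))*3)*(-15) = ((-22 + 15)*3)*(-15) = -7*3*(-15) = -21*(-15) = 315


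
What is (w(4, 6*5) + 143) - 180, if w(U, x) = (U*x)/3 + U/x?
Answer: 47/15 ≈ 3.1333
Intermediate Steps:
w(U, x) = U/x + U*x/3 (w(U, x) = (U*x)*(⅓) + U/x = U*x/3 + U/x = U/x + U*x/3)
(w(4, 6*5) + 143) - 180 = ((4/((6*5)) + (⅓)*4*(6*5)) + 143) - 180 = ((4/30 + (⅓)*4*30) + 143) - 180 = ((4*(1/30) + 40) + 143) - 180 = ((2/15 + 40) + 143) - 180 = (602/15 + 143) - 180 = 2747/15 - 180 = 47/15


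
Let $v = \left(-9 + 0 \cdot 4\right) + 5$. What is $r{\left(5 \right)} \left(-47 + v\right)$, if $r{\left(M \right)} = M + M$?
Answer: $-510$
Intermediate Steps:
$r{\left(M \right)} = 2 M$
$v = -4$ ($v = \left(-9 + 0\right) + 5 = -9 + 5 = -4$)
$r{\left(5 \right)} \left(-47 + v\right) = 2 \cdot 5 \left(-47 - 4\right) = 10 \left(-51\right) = -510$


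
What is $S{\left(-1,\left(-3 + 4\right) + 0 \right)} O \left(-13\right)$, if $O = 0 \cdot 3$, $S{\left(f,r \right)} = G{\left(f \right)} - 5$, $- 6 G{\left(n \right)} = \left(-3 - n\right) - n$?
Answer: $0$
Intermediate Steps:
$G{\left(n \right)} = \frac{1}{2} + \frac{n}{3}$ ($G{\left(n \right)} = - \frac{\left(-3 - n\right) - n}{6} = - \frac{-3 - 2 n}{6} = \frac{1}{2} + \frac{n}{3}$)
$S{\left(f,r \right)} = - \frac{9}{2} + \frac{f}{3}$ ($S{\left(f,r \right)} = \left(\frac{1}{2} + \frac{f}{3}\right) - 5 = - \frac{9}{2} + \frac{f}{3}$)
$O = 0$
$S{\left(-1,\left(-3 + 4\right) + 0 \right)} O \left(-13\right) = \left(- \frac{9}{2} + \frac{1}{3} \left(-1\right)\right) 0 \left(-13\right) = \left(- \frac{9}{2} - \frac{1}{3}\right) 0 \left(-13\right) = \left(- \frac{29}{6}\right) 0 \left(-13\right) = 0 \left(-13\right) = 0$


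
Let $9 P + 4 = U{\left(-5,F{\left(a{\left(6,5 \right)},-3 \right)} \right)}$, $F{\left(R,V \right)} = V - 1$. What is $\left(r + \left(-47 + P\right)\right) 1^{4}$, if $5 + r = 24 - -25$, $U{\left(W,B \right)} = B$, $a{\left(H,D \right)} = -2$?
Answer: $- \frac{35}{9} \approx -3.8889$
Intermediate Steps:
$F{\left(R,V \right)} = -1 + V$
$r = 44$ ($r = -5 + \left(24 - -25\right) = -5 + \left(24 + 25\right) = -5 + 49 = 44$)
$P = - \frac{8}{9}$ ($P = - \frac{4}{9} + \frac{-1 - 3}{9} = - \frac{4}{9} + \frac{1}{9} \left(-4\right) = - \frac{4}{9} - \frac{4}{9} = - \frac{8}{9} \approx -0.88889$)
$\left(r + \left(-47 + P\right)\right) 1^{4} = \left(44 - \frac{431}{9}\right) 1^{4} = \left(44 - \frac{431}{9}\right) 1 = \left(- \frac{35}{9}\right) 1 = - \frac{35}{9}$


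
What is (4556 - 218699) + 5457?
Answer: -208686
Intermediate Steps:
(4556 - 218699) + 5457 = -214143 + 5457 = -208686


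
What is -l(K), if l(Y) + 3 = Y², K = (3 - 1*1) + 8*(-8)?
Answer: -3841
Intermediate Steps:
K = -62 (K = (3 - 1) - 64 = 2 - 64 = -62)
l(Y) = -3 + Y²
-l(K) = -(-3 + (-62)²) = -(-3 + 3844) = -1*3841 = -3841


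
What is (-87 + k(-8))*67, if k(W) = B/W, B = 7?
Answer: -47101/8 ≈ -5887.6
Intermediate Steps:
k(W) = 7/W
(-87 + k(-8))*67 = (-87 + 7/(-8))*67 = (-87 + 7*(-⅛))*67 = (-87 - 7/8)*67 = -703/8*67 = -47101/8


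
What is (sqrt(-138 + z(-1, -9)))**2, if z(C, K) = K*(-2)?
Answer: -120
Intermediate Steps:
z(C, K) = -2*K
(sqrt(-138 + z(-1, -9)))**2 = (sqrt(-138 - 2*(-9)))**2 = (sqrt(-138 + 18))**2 = (sqrt(-120))**2 = (2*I*sqrt(30))**2 = -120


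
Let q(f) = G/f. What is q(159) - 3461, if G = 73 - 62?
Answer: -550288/159 ≈ -3460.9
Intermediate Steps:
G = 11
q(f) = 11/f
q(159) - 3461 = 11/159 - 3461 = -550288/159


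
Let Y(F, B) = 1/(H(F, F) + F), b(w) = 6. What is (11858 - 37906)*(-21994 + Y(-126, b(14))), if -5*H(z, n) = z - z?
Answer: 36092694880/63 ≈ 5.7290e+8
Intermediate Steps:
H(z, n) = 0 (H(z, n) = -(z - z)/5 = -1/5*0 = 0)
Y(F, B) = 1/F (Y(F, B) = 1/(0 + F) = 1/F)
(11858 - 37906)*(-21994 + Y(-126, b(14))) = (11858 - 37906)*(-21994 + 1/(-126)) = -26048*(-21994 - 1/126) = -26048*(-2771245/126) = 36092694880/63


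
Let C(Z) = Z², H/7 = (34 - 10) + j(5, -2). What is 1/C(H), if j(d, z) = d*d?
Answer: 1/117649 ≈ 8.4999e-6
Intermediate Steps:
j(d, z) = d²
H = 343 (H = 7*((34 - 10) + 5²) = 7*(24 + 25) = 7*49 = 343)
1/C(H) = 1/(343²) = 1/117649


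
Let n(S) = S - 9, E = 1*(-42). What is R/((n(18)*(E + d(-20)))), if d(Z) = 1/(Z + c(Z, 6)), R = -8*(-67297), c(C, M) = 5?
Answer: -2691880/1893 ≈ -1422.0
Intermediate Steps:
E = -42
n(S) = -9 + S
R = 538376
d(Z) = 1/(5 + Z) (d(Z) = 1/(Z + 5) = 1/(5 + Z))
R/((n(18)*(E + d(-20)))) = 538376/(((-9 + 18)*(-42 + 1/(5 - 20)))) = 538376/((9*(-42 + 1/(-15)))) = 538376/((9*(-42 - 1/15))) = 538376/((9*(-631/15))) = 538376/(-1893/5) = 538376*(-5/1893) = -2691880/1893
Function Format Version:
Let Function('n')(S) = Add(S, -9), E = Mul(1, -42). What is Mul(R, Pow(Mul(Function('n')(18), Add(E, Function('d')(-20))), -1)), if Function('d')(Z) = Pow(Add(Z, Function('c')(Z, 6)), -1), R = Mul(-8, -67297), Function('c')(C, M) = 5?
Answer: Rational(-2691880, 1893) ≈ -1422.0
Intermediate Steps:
E = -42
Function('n')(S) = Add(-9, S)
R = 538376
Function('d')(Z) = Pow(Add(5, Z), -1) (Function('d')(Z) = Pow(Add(Z, 5), -1) = Pow(Add(5, Z), -1))
Mul(R, Pow(Mul(Function('n')(18), Add(E, Function('d')(-20))), -1)) = Mul(538376, Pow(Mul(Add(-9, 18), Add(-42, Pow(Add(5, -20), -1))), -1)) = Mul(538376, Pow(Mul(9, Add(-42, Pow(-15, -1))), -1)) = Mul(538376, Pow(Mul(9, Add(-42, Rational(-1, 15))), -1)) = Mul(538376, Pow(Mul(9, Rational(-631, 15)), -1)) = Mul(538376, Pow(Rational(-1893, 5), -1)) = Mul(538376, Rational(-5, 1893)) = Rational(-2691880, 1893)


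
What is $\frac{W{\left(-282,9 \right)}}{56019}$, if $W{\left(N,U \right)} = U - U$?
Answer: $0$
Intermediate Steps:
$W{\left(N,U \right)} = 0$
$\frac{W{\left(-282,9 \right)}}{56019} = \frac{0}{56019} = 0 \cdot \frac{1}{56019} = 0$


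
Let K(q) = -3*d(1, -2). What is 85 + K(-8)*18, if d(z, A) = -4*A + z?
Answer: -401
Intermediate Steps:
d(z, A) = z - 4*A
K(q) = -27 (K(q) = -3*(1 - 4*(-2)) = -3*(1 + 8) = -3*9 = -27)
85 + K(-8)*18 = 85 - 27*18 = 85 - 486 = -401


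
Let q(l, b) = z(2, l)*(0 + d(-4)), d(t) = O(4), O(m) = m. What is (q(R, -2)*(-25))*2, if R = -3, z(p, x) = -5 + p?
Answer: 600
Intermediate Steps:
d(t) = 4
q(l, b) = -12 (q(l, b) = (-5 + 2)*(0 + 4) = -3*4 = -12)
(q(R, -2)*(-25))*2 = -12*(-25)*2 = 300*2 = 600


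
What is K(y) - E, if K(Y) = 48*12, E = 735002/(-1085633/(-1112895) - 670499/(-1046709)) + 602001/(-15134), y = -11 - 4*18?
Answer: -718888420818084738465/1582795121079326 ≈ -4.5419e+5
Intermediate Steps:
y = -83 (y = -11 - 72 = -83)
E = 719800110807826430241/1582795121079326 (E = 735002/(-1085633*(-1/1112895) - 670499*(-1/1046709)) + 602001*(-1/15134) = 735002/(1085633/1112895 + 670499/1046709) - 602001/15134 = 735002/(209170757378/129430801395) - 602001/15134 = 735002*(129430801395/209170757378) - 602001/15134 = 47565948943463895/104585378689 - 602001/15134 = 719800110807826430241/1582795121079326 ≈ 4.5477e+5)
K(Y) = 576
K(y) - E = 576 - 1*719800110807826430241/1582795121079326 = 576 - 719800110807826430241/1582795121079326 = -718888420818084738465/1582795121079326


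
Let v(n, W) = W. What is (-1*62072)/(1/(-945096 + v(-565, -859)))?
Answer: 58717318760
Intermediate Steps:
(-1*62072)/(1/(-945096 + v(-565, -859))) = (-1*62072)/(1/(-945096 - 859)) = -62072/(1/(-945955)) = -62072/(-1/945955) = -62072*(-945955) = 58717318760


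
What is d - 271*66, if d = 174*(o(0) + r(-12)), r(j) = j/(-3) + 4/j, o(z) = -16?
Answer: -20032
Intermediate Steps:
r(j) = 4/j - j/3 (r(j) = j*(-⅓) + 4/j = -j/3 + 4/j = 4/j - j/3)
d = -2146 (d = 174*(-16 + (4/(-12) - ⅓*(-12))) = 174*(-16 + (4*(-1/12) + 4)) = 174*(-16 + (-⅓ + 4)) = 174*(-16 + 11/3) = 174*(-37/3) = -2146)
d - 271*66 = -2146 - 271*66 = -2146 - 1*17886 = -2146 - 17886 = -20032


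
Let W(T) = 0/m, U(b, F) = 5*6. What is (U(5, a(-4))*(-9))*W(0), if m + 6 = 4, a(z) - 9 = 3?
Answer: 0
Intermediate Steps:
a(z) = 12 (a(z) = 9 + 3 = 12)
m = -2 (m = -6 + 4 = -2)
U(b, F) = 30
W(T) = 0 (W(T) = 0/(-2) = 0*(-½) = 0)
(U(5, a(-4))*(-9))*W(0) = (30*(-9))*0 = -270*0 = 0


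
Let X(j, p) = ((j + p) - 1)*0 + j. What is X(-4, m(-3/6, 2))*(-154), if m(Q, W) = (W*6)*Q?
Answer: 616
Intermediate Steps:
m(Q, W) = 6*Q*W (m(Q, W) = (6*W)*Q = 6*Q*W)
X(j, p) = j (X(j, p) = (-1 + j + p)*0 + j = 0 + j = j)
X(-4, m(-3/6, 2))*(-154) = -4*(-154) = 616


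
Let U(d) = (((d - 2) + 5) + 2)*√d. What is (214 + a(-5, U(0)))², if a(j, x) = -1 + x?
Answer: 45369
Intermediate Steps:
U(d) = √d*(5 + d) (U(d) = (((-2 + d) + 5) + 2)*√d = ((3 + d) + 2)*√d = (5 + d)*√d = √d*(5 + d))
(214 + a(-5, U(0)))² = (214 + (-1 + √0*(5 + 0)))² = (214 + (-1 + 0*5))² = (214 + (-1 + 0))² = (214 - 1)² = 213² = 45369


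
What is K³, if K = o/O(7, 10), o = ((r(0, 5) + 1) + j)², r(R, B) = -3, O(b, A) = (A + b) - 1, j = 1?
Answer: 1/4096 ≈ 0.00024414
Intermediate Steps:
O(b, A) = -1 + A + b
o = 1 (o = ((-3 + 1) + 1)² = (-2 + 1)² = (-1)² = 1)
K = 1/16 (K = 1/(-1 + 10 + 7) = 1/16 ≈ 0.062500)
K³ = (1/16)³ = 1/4096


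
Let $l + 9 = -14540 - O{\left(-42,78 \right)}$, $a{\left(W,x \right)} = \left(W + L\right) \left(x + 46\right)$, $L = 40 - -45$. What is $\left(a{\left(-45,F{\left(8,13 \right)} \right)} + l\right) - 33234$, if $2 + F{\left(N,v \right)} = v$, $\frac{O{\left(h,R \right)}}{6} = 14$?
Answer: $-45587$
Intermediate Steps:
$O{\left(h,R \right)} = 84$ ($O{\left(h,R \right)} = 6 \cdot 14 = 84$)
$L = 85$ ($L = 40 + 45 = 85$)
$F{\left(N,v \right)} = -2 + v$
$a{\left(W,x \right)} = \left(46 + x\right) \left(85 + W\right)$ ($a{\left(W,x \right)} = \left(W + 85\right) \left(x + 46\right) = \left(85 + W\right) \left(46 + x\right) = \left(46 + x\right) \left(85 + W\right)$)
$l = -14633$ ($l = -9 - 14624 = -14633$)
$\left(a{\left(-45,F{\left(8,13 \right)} \right)} + l\right) - 33234 = \left(\left(3910 + 46 \left(-45\right) + 85 \left(-2 + 13\right) - 45 \left(-2 + 13\right)\right) - 14633\right) - 33234 = \left(\left(3910 - 2070 + 85 \cdot 11 - 495\right) - 14633\right) - 33234 = \left(\left(3910 - 2070 + 935 - 495\right) - 14633\right) - 33234 = \left(2280 - 14633\right) - 33234 = -12353 - 33234 = -45587$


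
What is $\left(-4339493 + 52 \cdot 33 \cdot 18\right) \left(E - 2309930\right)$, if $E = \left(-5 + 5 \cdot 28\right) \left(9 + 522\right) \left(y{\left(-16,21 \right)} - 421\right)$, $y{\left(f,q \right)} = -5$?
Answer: $141527936802700$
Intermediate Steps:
$E = -30537810$ ($E = \left(-5 + 5 \cdot 28\right) \left(9 + 522\right) \left(-5 - 421\right) = \left(-5 + 140\right) 531 \left(-426\right) = 135 \left(-226206\right) = -30537810$)
$\left(-4339493 + 52 \cdot 33 \cdot 18\right) \left(E - 2309930\right) = \left(-4339493 + 52 \cdot 33 \cdot 18\right) \left(-30537810 - 2309930\right) = \left(-4339493 + 1716 \cdot 18\right) \left(-32847740\right) = \left(-4339493 + 30888\right) \left(-32847740\right) = \left(-4308605\right) \left(-32847740\right) = 141527936802700$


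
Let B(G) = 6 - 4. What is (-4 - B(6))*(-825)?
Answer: 4950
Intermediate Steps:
B(G) = 2
(-4 - B(6))*(-825) = (-4 - 1*2)*(-825) = (-4 - 2)*(-825) = -6*(-825) = 4950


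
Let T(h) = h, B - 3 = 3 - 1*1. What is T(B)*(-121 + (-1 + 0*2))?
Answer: -610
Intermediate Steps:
B = 5 (B = 3 + (3 - 1*1) = 3 + (3 - 1) = 3 + 2 = 5)
T(B)*(-121 + (-1 + 0*2)) = 5*(-121 + (-1 + 0*2)) = 5*(-121 + (-1 + 0)) = 5*(-121 - 1) = 5*(-122) = -610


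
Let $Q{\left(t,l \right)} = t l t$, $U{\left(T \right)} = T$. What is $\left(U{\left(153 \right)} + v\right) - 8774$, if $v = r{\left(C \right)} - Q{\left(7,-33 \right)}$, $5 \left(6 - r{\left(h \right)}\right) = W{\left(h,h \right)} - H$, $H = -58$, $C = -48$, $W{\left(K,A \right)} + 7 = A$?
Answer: $- \frac{34993}{5} \approx -6998.6$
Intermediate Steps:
$W{\left(K,A \right)} = -7 + A$
$Q{\left(t,l \right)} = l t^{2}$ ($Q{\left(t,l \right)} = l t t = l t^{2}$)
$r{\left(h \right)} = - \frac{21}{5} - \frac{h}{5}$ ($r{\left(h \right)} = 6 - \frac{\left(-7 + h\right) - -58}{5} = 6 - \frac{\left(-7 + h\right) + 58}{5} = 6 - \frac{51 + h}{5} = 6 - \left(\frac{51}{5} + \frac{h}{5}\right) = - \frac{21}{5} - \frac{h}{5}$)
$v = \frac{8112}{5}$ ($v = \left(- \frac{21}{5} - - \frac{48}{5}\right) - - 33 \cdot 7^{2} = \left(- \frac{21}{5} + \frac{48}{5}\right) - \left(-33\right) 49 = \frac{27}{5} - -1617 = \frac{27}{5} + 1617 = \frac{8112}{5} \approx 1622.4$)
$\left(U{\left(153 \right)} + v\right) - 8774 = \left(153 + \frac{8112}{5}\right) - 8774 = \frac{8877}{5} - 8774 = - \frac{34993}{5}$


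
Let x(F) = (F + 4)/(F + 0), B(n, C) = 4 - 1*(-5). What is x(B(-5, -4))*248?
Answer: 3224/9 ≈ 358.22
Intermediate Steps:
B(n, C) = 9 (B(n, C) = 4 + 5 = 9)
x(F) = (4 + F)/F
x(B(-5, -4))*248 = ((4 + 9)/9)*248 = ((⅑)*13)*248 = (13/9)*248 = 3224/9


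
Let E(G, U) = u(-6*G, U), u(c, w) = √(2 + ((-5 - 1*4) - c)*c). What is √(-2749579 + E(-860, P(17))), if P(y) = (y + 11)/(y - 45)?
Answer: √(-2749579 + I*√26672038) ≈ 1.56 + 1658.2*I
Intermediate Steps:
P(y) = (11 + y)/(-45 + y)
u(c, w) = √(2 + c*(-9 - c)) (u(c, w) = √(2 + ((-5 - 4) - c)*c) = √(2 + (-9 - c)*c) = √(2 + c*(-9 - c)))
E(G, U) = √(2 - 36*G² + 54*G) (E(G, U) = √(2 - (-6*G)² - (-54)*G) = √(2 - 36*G² + 54*G))
√(-2749579 + E(-860, P(17))) = √(-2749579 + √(2 - 36*(-860)² + 54*(-860))) = √(-2749579 + √(2 - 36*739600 - 46440)) = √(-2749579 + √(2 - 26625600 - 46440)) = √(-2749579 + √(-26672038)) = √(-2749579 + I*√26672038)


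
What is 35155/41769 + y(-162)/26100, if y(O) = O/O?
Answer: 101954141/121130100 ≈ 0.84169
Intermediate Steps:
y(O) = 1
35155/41769 + y(-162)/26100 = 35155/41769 + 1/26100 = 101954141/121130100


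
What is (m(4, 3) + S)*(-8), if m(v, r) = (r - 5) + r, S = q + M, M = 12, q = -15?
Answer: 16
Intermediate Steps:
S = -3 (S = -15 + 12 = -3)
m(v, r) = -5 + 2*r (m(v, r) = (-5 + r) + r = -5 + 2*r)
(m(4, 3) + S)*(-8) = ((-5 + 2*3) - 3)*(-8) = ((-5 + 6) - 3)*(-8) = (1 - 3)*(-8) = -2*(-8) = 16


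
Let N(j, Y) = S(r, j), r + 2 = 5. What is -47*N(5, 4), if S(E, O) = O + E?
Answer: -376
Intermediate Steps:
r = 3 (r = -2 + 5 = 3)
S(E, O) = E + O
N(j, Y) = 3 + j
-47*N(5, 4) = -47*(3 + 5) = -47*8 = -376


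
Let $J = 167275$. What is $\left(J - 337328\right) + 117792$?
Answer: $-52261$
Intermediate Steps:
$\left(J - 337328\right) + 117792 = \left(167275 - 337328\right) + 117792 = -170053 + 117792 = -52261$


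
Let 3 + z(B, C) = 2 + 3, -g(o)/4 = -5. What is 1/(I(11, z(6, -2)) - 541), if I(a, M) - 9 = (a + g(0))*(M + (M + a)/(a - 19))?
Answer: -8/4163 ≈ -0.0019217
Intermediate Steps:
g(o) = 20 (g(o) = -4*(-5) = 20)
z(B, C) = 2 (z(B, C) = -3 + (2 + 3) = -3 + 5 = 2)
I(a, M) = 9 + (20 + a)*(M + (M + a)/(-19 + a)) (I(a, M) = 9 + (a + 20)*(M + (M + a)/(a - 19)) = 9 + (20 + a)*(M + (M + a)/(-19 + a)))
1/(I(11, z(6, -2)) - 541) = 1/((-171 + 11**2 - 360*2 + 29*11 + 2*11**2 + 2*2*11)/(-19 + 11) - 541) = 1/((-171 + 121 - 720 + 319 + 2*121 + 44)/(-8) - 541) = 1/(-(-171 + 121 - 720 + 319 + 242 + 44)/8 - 541) = 1/(-1/8*(-165) - 541) = 1/(165/8 - 541) = 1/(-4163/8) = -8/4163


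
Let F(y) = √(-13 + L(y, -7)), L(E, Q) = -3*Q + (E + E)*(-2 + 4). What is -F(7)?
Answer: -6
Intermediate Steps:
L(E, Q) = -3*Q + 4*E (L(E, Q) = -3*Q + (2*E)*2 = -3*Q + 4*E)
F(y) = √(8 + 4*y) (F(y) = √(-13 + (-3*(-7) + 4*y)) = √(-13 + (21 + 4*y)) = √(8 + 4*y))
-F(7) = -2*√(2 + 7) = -2*√9 = -2*3 = -1*6 = -6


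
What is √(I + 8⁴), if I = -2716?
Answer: 2*√345 ≈ 37.148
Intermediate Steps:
√(I + 8⁴) = √(-2716 + 8⁴) = √(-2716 + 4096) = √1380 = 2*√345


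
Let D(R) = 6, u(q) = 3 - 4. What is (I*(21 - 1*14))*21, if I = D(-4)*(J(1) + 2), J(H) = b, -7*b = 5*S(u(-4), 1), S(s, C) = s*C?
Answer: 2394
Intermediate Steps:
u(q) = -1
S(s, C) = C*s
b = 5/7 (b = -5*1*(-1)/7 = -5*(-1)/7 = -⅐*(-5) = 5/7 ≈ 0.71429)
J(H) = 5/7
I = 114/7 (I = 6*(5/7 + 2) = 6*(19/7) = 114/7 ≈ 16.286)
(I*(21 - 1*14))*21 = (114*(21 - 1*14)/7)*21 = (114*(21 - 14)/7)*21 = ((114/7)*7)*21 = 114*21 = 2394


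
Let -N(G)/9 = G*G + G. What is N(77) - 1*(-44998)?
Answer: -9056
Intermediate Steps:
N(G) = -9*G - 9*G² (N(G) = -9*(G*G + G) = -9*(G² + G) = -9*(G + G²) = -9*G - 9*G²)
N(77) - 1*(-44998) = -9*77*(1 + 77) - 1*(-44998) = -9*77*78 + 44998 = -54054 + 44998 = -9056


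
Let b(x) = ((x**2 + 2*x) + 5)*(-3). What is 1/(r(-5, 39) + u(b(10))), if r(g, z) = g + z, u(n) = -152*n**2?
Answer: -1/21374966 ≈ -4.6784e-8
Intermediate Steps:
b(x) = -15 - 6*x - 3*x**2 (b(x) = (5 + x**2 + 2*x)*(-3) = -15 - 6*x - 3*x**2)
1/(r(-5, 39) + u(b(10))) = 1/((-5 + 39) - 152*(-15 - 6*10 - 3*10**2)**2) = 1/(34 - 152*(-15 - 60 - 3*100)**2) = 1/(34 - 152*(-15 - 60 - 300)**2) = 1/(34 - 152*(-375)**2) = 1/(34 - 152*140625) = 1/(34 - 21375000) = 1/(-21374966) = -1/21374966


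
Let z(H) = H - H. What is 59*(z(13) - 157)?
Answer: -9263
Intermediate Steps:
z(H) = 0
59*(z(13) - 157) = 59*(0 - 157) = 59*(-157) = -9263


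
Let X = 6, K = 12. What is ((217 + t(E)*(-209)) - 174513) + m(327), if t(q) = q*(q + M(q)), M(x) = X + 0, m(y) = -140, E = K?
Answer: -219580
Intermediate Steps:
E = 12
M(x) = 6 (M(x) = 6 + 0 = 6)
t(q) = q*(6 + q) (t(q) = q*(q + 6) = q*(6 + q))
((217 + t(E)*(-209)) - 174513) + m(327) = ((217 + (12*(6 + 12))*(-209)) - 174513) - 140 = ((217 + (12*18)*(-209)) - 174513) - 140 = ((217 + 216*(-209)) - 174513) - 140 = ((217 - 45144) - 174513) - 140 = (-44927 - 174513) - 140 = -219440 - 140 = -219580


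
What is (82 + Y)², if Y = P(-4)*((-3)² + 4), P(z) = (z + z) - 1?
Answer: 1225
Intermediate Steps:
P(z) = -1 + 2*z (P(z) = 2*z - 1 = -1 + 2*z)
Y = -117 (Y = (-1 + 2*(-4))*((-3)² + 4) = (-1 - 8)*(9 + 4) = -9*13 = -117)
(82 + Y)² = (82 - 117)² = (-35)² = 1225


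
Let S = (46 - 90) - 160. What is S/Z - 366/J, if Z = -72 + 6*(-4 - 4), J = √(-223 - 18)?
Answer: 17/10 + 366*I*√241/241 ≈ 1.7 + 23.576*I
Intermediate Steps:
J = I*√241 (J = √(-241) = I*√241 ≈ 15.524*I)
Z = -120 (Z = -72 + 6*(-8) = -72 - 48 = -120)
S = -204 (S = -44 - 160 = -204)
S/Z - 366/J = -204/(-120) - 366*(-I*√241/241) = -204*(-1/120) - (-366)*I*√241/241 = 17/10 + 366*I*√241/241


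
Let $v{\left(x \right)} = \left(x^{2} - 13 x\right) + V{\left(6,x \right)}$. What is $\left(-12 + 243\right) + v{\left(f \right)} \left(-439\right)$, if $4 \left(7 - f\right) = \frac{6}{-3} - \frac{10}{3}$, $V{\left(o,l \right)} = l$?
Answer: $\frac{122804}{9} \approx 13645.0$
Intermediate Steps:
$f = \frac{25}{3}$ ($f = 7 - \frac{\frac{6}{-3} - \frac{10}{3}}{4} = 7 - \frac{6 \left(- \frac{1}{3}\right) - \frac{10}{3}}{4} = 7 - \frac{-2 - \frac{10}{3}}{4} = 7 - - \frac{4}{3} = 7 + \frac{4}{3} = \frac{25}{3} \approx 8.3333$)
$v{\left(x \right)} = x^{2} - 12 x$ ($v{\left(x \right)} = \left(x^{2} - 13 x\right) + x = x^{2} - 12 x$)
$\left(-12 + 243\right) + v{\left(f \right)} \left(-439\right) = \left(-12 + 243\right) + \frac{25 \left(-12 + \frac{25}{3}\right)}{3} \left(-439\right) = 231 + \frac{25}{3} \left(- \frac{11}{3}\right) \left(-439\right) = 231 - - \frac{120725}{9} = 231 + \frac{120725}{9} = \frac{122804}{9}$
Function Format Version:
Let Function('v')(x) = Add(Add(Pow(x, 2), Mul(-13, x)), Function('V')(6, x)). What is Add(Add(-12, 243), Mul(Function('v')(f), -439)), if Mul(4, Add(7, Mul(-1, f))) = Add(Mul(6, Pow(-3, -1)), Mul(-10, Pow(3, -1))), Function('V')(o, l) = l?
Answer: Rational(122804, 9) ≈ 13645.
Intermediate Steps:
f = Rational(25, 3) (f = Add(7, Mul(Rational(-1, 4), Add(Mul(6, Pow(-3, -1)), Mul(-10, Pow(3, -1))))) = Add(7, Mul(Rational(-1, 4), Add(Mul(6, Rational(-1, 3)), Mul(-10, Rational(1, 3))))) = Add(7, Mul(Rational(-1, 4), Add(-2, Rational(-10, 3)))) = Add(7, Mul(Rational(-1, 4), Rational(-16, 3))) = Add(7, Rational(4, 3)) = Rational(25, 3) ≈ 8.3333)
Function('v')(x) = Add(Pow(x, 2), Mul(-12, x)) (Function('v')(x) = Add(Add(Pow(x, 2), Mul(-13, x)), x) = Add(Pow(x, 2), Mul(-12, x)))
Add(Add(-12, 243), Mul(Function('v')(f), -439)) = Add(Add(-12, 243), Mul(Mul(Rational(25, 3), Add(-12, Rational(25, 3))), -439)) = Add(231, Mul(Mul(Rational(25, 3), Rational(-11, 3)), -439)) = Add(231, Mul(Rational(-275, 9), -439)) = Add(231, Rational(120725, 9)) = Rational(122804, 9)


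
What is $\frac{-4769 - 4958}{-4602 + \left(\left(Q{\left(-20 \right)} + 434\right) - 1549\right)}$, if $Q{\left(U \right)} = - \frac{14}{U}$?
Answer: $\frac{97270}{57163} \approx 1.7016$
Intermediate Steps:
$\frac{-4769 - 4958}{-4602 + \left(\left(Q{\left(-20 \right)} + 434\right) - 1549\right)} = \frac{-4769 - 4958}{-4602 - \left(1115 - \frac{7}{10}\right)} = - \frac{9727}{-4602 + \left(\left(\left(-14\right) \left(- \frac{1}{20}\right) + 434\right) - 1549\right)} = - \frac{9727}{-4602 + \left(\left(\frac{7}{10} + 434\right) - 1549\right)} = - \frac{9727}{-4602 + \left(\frac{4347}{10} - 1549\right)} = - \frac{9727}{-4602 - \frac{11143}{10}} = - \frac{9727}{- \frac{57163}{10}} = \left(-9727\right) \left(- \frac{10}{57163}\right) = \frac{97270}{57163}$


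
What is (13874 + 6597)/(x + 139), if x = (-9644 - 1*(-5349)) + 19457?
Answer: 1861/1391 ≈ 1.3379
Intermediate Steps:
x = 15162 (x = (-9644 + 5349) + 19457 = -4295 + 19457 = 15162)
(13874 + 6597)/(x + 139) = (13874 + 6597)/(15162 + 139) = 20471/15301 = 20471*(1/15301) = 1861/1391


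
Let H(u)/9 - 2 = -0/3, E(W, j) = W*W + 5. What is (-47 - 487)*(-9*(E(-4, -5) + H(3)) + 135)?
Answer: 115344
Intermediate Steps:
E(W, j) = 5 + W² (E(W, j) = W² + 5 = 5 + W²)
H(u) = 18 (H(u) = 18 + 9*(-0/3) = 18 + 9*(-1*0) = 18 + 9*0 = 18 + 0 = 18)
(-47 - 487)*(-9*(E(-4, -5) + H(3)) + 135) = (-47 - 487)*(-9*((5 + (-4)²) + 18) + 135) = -534*(-9*((5 + 16) + 18) + 135) = -534*(-9*(21 + 18) + 135) = -534*(-9*39 + 135) = -534*(-351 + 135) = -534*(-216) = 115344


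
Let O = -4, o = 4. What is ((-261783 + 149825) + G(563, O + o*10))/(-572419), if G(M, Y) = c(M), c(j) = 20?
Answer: 111938/572419 ≈ 0.19555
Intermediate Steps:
G(M, Y) = 20
((-261783 + 149825) + G(563, O + o*10))/(-572419) = ((-261783 + 149825) + 20)/(-572419) = (-111958 + 20)*(-1/572419) = -111938*(-1/572419) = 111938/572419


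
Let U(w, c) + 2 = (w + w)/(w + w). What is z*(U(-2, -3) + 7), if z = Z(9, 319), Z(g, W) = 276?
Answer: 1656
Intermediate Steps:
z = 276
U(w, c) = -1 (U(w, c) = -2 + (w + w)/(w + w) = -2 + (2*w)/((2*w)) = -2 + (2*w)*(1/(2*w)) = -2 + 1 = -1)
z*(U(-2, -3) + 7) = 276*(-1 + 7) = 276*6 = 1656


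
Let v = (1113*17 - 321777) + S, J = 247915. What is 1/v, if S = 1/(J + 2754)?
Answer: -250669/75916610663 ≈ -3.3019e-6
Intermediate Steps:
S = 1/250669 (S = 1/(247915 + 2754) = 1/250669 ≈ 3.9893e-6)
v = -75916610663/250669 (v = (1113*17 - 321777) + 1/250669 = (18921 - 321777) + 1/250669 = -302856 + 1/250669 = -75916610663/250669 ≈ -3.0286e+5)
1/v = 1/(-75916610663/250669) = -250669/75916610663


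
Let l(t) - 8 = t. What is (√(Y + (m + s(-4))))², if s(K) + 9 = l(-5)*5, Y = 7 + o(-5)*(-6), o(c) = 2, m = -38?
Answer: -37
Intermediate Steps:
l(t) = 8 + t
Y = -5 (Y = 7 + 2*(-6) = 7 - 12 = -5)
s(K) = 6 (s(K) = -9 + (8 - 5)*5 = -9 + 3*5 = -9 + 15 = 6)
(√(Y + (m + s(-4))))² = (√(-5 + (-38 + 6)))² = (√(-5 - 32))² = (√(-37))² = (I*√37)² = -37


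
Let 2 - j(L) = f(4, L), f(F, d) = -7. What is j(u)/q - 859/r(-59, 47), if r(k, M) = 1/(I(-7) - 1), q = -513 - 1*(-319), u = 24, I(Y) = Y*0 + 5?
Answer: -666593/194 ≈ -3436.0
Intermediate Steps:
I(Y) = 5 (I(Y) = 0 + 5 = 5)
q = -194 (q = -513 + 319 = -194)
r(k, M) = ¼ (r(k, M) = 1/(5 - 1) = 1/4 = ¼)
j(L) = 9 (j(L) = 2 - 1*(-7) = 2 + 7 = 9)
j(u)/q - 859/r(-59, 47) = 9/(-194) - 859/¼ = 9*(-1/194) - 859*4 = -9/194 - 3436 = -666593/194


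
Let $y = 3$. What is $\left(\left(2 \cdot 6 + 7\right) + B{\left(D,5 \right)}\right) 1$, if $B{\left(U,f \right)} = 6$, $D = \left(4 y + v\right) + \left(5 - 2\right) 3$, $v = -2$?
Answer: $25$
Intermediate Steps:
$D = 19$ ($D = \left(4 \cdot 3 - 2\right) + \left(5 - 2\right) 3 = \left(12 - 2\right) + 3 \cdot 3 = 10 + 9 = 19$)
$\left(\left(2 \cdot 6 + 7\right) + B{\left(D,5 \right)}\right) 1 = \left(\left(2 \cdot 6 + 7\right) + 6\right) 1 = \left(\left(12 + 7\right) + 6\right) 1 = \left(19 + 6\right) 1 = 25 \cdot 1 = 25$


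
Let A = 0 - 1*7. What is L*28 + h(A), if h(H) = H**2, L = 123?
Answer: 3493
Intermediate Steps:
A = -7 (A = 0 - 7 = -7)
L*28 + h(A) = 123*28 + (-7)**2 = 3444 + 49 = 3493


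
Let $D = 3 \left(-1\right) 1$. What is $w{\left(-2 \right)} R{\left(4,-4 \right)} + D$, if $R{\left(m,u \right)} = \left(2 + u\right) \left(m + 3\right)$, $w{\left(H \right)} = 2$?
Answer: $-31$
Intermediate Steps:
$D = -3$ ($D = \left(-3\right) 1 = -3$)
$R{\left(m,u \right)} = \left(2 + u\right) \left(3 + m\right)$
$w{\left(-2 \right)} R{\left(4,-4 \right)} + D = 2 \left(6 + 2 \cdot 4 + 3 \left(-4\right) + 4 \left(-4\right)\right) - 3 = 2 \left(6 + 8 - 12 - 16\right) - 3 = 2 \left(-14\right) - 3 = -28 - 3 = -31$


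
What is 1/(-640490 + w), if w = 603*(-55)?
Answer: -1/673655 ≈ -1.4844e-6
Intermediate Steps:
w = -33165
1/(-640490 + w) = 1/(-640490 - 33165) = 1/(-673655) = -1/673655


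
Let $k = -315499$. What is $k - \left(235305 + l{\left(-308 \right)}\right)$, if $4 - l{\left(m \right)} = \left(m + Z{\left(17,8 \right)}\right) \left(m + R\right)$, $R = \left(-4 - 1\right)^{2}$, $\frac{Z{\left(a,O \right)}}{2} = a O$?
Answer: $-540620$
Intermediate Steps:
$Z{\left(a,O \right)} = 2 O a$ ($Z{\left(a,O \right)} = 2 a O = 2 O a$)
$R = 25$ ($R = \left(-5\right)^{2} = 25$)
$l{\left(m \right)} = 4 - \left(25 + m\right) \left(272 + m\right)$ ($l{\left(m \right)} = 4 - \left(m + 2 \cdot 8 \cdot 17\right) \left(m + 25\right) = 4 - \left(m + 272\right) \left(25 + m\right) = 4 - \left(272 + m\right) \left(25 + m\right) = 4 - \left(25 + m\right) \left(272 + m\right)$)
$k - \left(235305 + l{\left(-308 \right)}\right) = -315499 - \left(228509 - 94864 + 91476\right) = -315499 - \left(319985 - 94864\right) = -315499 - 225121 = -540620$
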